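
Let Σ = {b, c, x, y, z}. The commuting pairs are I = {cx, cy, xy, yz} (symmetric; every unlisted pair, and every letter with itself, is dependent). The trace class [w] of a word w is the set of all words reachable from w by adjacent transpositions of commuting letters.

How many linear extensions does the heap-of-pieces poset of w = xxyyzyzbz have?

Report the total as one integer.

piece 0:x — minimal
piece 1:x rests on {0:x}
piece 2:y — minimal
piece 3:y rests on {2:y}
piece 4:z rests on {1:x}
piece 5:y rests on {3:y}
piece 6:z rests on {4:z}
piece 7:b rests on {5:y, 6:z}
piece 8:z rests on {7:b}
minimal pieces: {0:x, 2:y}
ways to finish when only these pieces remain (= sum over removing one remaining piece with nothing left below it):
  1 left: {8}→1
  2 left: {7,8}→1
  3 left: {5,7,8}→1  {6,7,8}→1
  4 left: {3,5,7,8}→1  {4,6,7,8}→1  {5,6,7,8}→2
  5 left: {1,4,6,7,8}→1  {2,3,5,7,8}→1  {3,5,6,7,8}→3  {4,5,6,7,8}→3
  6 left: {0,1,4,6,7,8}→1  {1,4,5,6,7,8}→4  {2,3,5,6,7,8}→4  {3,4,5,6,7,8}→6
  7 left: {0,1,4,5,6,7,8}→5  {1,3,4,5,6,7,8}→10  {2,3,4,5,6,7,8}→10
  placing 0:x first → 20 extensions
  placing 2:y first → 15 extensions
total linear extensions = 35

35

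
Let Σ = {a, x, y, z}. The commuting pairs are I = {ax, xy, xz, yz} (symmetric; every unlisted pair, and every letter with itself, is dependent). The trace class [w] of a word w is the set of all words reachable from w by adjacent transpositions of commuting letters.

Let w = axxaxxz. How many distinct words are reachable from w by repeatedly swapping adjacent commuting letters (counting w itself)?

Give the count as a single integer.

35

piece 0:a — minimal
piece 1:x — minimal
piece 2:x rests on {1:x}
piece 3:a rests on {0:a}
piece 4:x rests on {2:x}
piece 5:x rests on {4:x}
piece 6:z rests on {3:a}
minimal pieces: {0:a, 1:x}
ways to finish when only these pieces remain (= sum over removing one remaining piece with nothing left below it):
  1 left: {5}→1  {6}→1
  2 left: {3,6}→1  {4,5}→1  {5,6}→2
  3 left: {0,3,6}→1  {2,4,5}→1  {3,5,6}→3  {4,5,6}→3
  4 left: {0,3,5,6}→4  {1,2,4,5}→1  {2,4,5,6}→4  {3,4,5,6}→6
  5 left: {0,3,4,5,6}→10  {1,2,4,5,6}→5  {2,3,4,5,6}→10
  placing 0:a first → 15 extensions
  placing 1:x first → 20 extensions
total linear extensions = 35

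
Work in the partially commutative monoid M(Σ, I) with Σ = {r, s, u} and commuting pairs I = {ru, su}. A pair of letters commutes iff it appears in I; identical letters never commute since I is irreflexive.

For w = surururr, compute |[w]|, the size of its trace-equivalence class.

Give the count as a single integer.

56

0(s) covers ∅
1(u) covers ∅
2(r) covers 0:s
3(u) covers 1:u
4(r) covers 2:r
5(u) covers 3:u
6(r) covers 4:r
7(r) covers 6:r
floor of heap: 0:s, 1:u
completions by unplaced set U, small U first (add the entries for U minus each lowest piece of U):
  |U|=1: {5}:1  {7}:1
  |U|=2: {3,5}:1  {5,7}:2  {6,7}:1
  |U|=3: {1,3,5}:1  {3,5,7}:3  {4,6,7}:1  {5,6,7}:3
  |U|=4: {1,3,5,7}:4  {2,4,6,7}:1  {3,5,6,7}:6  {4,5,6,7}:4
  |U|=5: {0,2,4,6,7}:1  {1,3,5,6,7}:10  {2,4,5,6,7}:5  {3,4,5,6,7}:10
  |U|=6: {0,2,4,5,6,7}:6  {1,3,4,5,6,7}:20  {2,3,4,5,6,7}:15
  start at 0(s): 35
  start at 1(u): 21
sum over floor = 56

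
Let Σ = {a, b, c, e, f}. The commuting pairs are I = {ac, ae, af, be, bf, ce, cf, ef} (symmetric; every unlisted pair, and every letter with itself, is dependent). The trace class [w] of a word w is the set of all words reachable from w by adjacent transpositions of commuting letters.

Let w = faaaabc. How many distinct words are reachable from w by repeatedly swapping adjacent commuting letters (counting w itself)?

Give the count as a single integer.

0(f) covers ∅
1(a) covers ∅
2(a) covers 1:a
3(a) covers 2:a
4(a) covers 3:a
5(b) covers 4:a
6(c) covers 5:b
floor of heap: 0:f, 1:a
completions by unplaced set U, small U first (add the entries for U minus each lowest piece of U):
  |U|=1: {0}:1  {6}:1
  |U|=2: {0,6}:2  {5,6}:1
  |U|=3: {0,5,6}:3  {4,5,6}:1
  |U|=4: {0,4,5,6}:4  {3,4,5,6}:1
  |U|=5: {0,3,4,5,6}:5  {2,3,4,5,6}:1
  start at 0(f): 1
  start at 1(a): 6
sum over floor = 7

7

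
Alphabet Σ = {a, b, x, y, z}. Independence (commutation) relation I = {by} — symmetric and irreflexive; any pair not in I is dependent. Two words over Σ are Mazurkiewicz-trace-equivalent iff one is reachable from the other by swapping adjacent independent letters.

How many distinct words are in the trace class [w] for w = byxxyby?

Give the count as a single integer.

drop 0:b onto floor
drop 1:y onto floor
drop 2:x onto {0:b, 1:y}
drop 3:x onto {2:x}
drop 4:y onto {3:x}
drop 5:b onto {3:x}
drop 6:y onto {4:y}
ground layer = {0:b, 1:y}
drop-orders for the pieces not yet dropped (sum over which currently-grounded one goes next):
  1 to go: {5} 1  {6} 1
  2 to go: {4,6} 1  {5,6} 2
  3 to go: {4,5,6} 3
  4 to go: {3,4,5,6} 3
  5 to go: {2,3,4,5,6} 3
  if 0:b drops first: 3 orders
  if 1:y drops first: 3 orders
heap linearizations: 6

6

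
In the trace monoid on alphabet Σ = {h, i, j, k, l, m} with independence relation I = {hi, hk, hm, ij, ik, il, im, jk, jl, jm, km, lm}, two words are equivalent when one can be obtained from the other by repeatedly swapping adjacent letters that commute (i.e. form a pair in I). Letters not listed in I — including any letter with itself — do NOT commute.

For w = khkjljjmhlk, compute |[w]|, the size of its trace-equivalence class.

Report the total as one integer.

#0=k has no predecessor
#1=h has no predecessor
#2=k depends on [0:k]
#3=j depends on [1:h]
#4=l depends on [1:h, 2:k]
#5=j depends on [3:j]
#6=j depends on [5:j]
#7=m has no predecessor
#8=h depends on [4:l, 6:j]
#9=l depends on [8:h]
#10=k depends on [9:l]
sources: [0:k, 1:h, 7:m]
N(rest) = Σ N(rest − s) over sources s of rest; N(one piece) = 1:
  size 1 → [7]=1  [10]=1
  size 2 → [7,10]=2  [9,10]=1
  size 3 → [7,9,10]=3  [8,9,10]=1
  size 4 → [4,8,9,10]=1  [6,8,9,10]=1  [7,8,9,10]=4
  size 5 → [2,4,8,9,10]=1  [4,6,8,9,10]=2  [4,7,8,9,10]=5  [5,6,8,9,10]=1  [6,7,8,9,10]=5
  size 6 → [0,2,4,8,9,10]=1  [2,4,6,8,9,10]=3  [2,4,7,8,9,10]=6  [3,5,6,8,9,10]=1  [4,5,6,8,9,10]=3  [4,6,7,8,9,10]=12  [5,6,7,8,9,10]=6
  size 7 → [0,2,4,6,8,9,10]=4  [0,2,4,7,8,9,10]=7  [2,4,5,6,8,9,10]=6  [2,4,6,7,8,9,10]=21  [3,4,5,6,8,9,10]=4  [3,5,6,7,8,9,10]=7  [4,5,6,7,8,9,10]=21
  size 8 → [0,2,4,5,6,8,9,10]=10  [0,2,4,6,7,8,9,10]=32  [1,3,4,5,6,8,9,10]=4  [2,3,4,5,6,8,9,10]=10  [2,4,5,6,7,8,9,10]=48  [3,4,5,6,7,8,9,10]=32
  size 9 → [0,2,3,4,5,6,8,9,10]=20  [0,2,4,5,6,7,8,9,10]=90  [1,2,3,4,5,6,8,9,10]=14  [1,3,4,5,6,7,8,9,10]=36  [2,3,4,5,6,7,8,9,10]=90
  first=0(k) contributes 140
  first=1(h) contributes 200
  first=7(m) contributes 34
|[w]| = 374

374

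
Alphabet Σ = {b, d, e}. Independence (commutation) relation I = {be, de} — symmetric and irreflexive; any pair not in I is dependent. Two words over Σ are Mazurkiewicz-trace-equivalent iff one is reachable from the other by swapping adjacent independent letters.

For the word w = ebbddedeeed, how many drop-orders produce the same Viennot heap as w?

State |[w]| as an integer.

piece 0:e — minimal
piece 1:b — minimal
piece 2:b rests on {1:b}
piece 3:d rests on {2:b}
piece 4:d rests on {3:d}
piece 5:e rests on {0:e}
piece 6:d rests on {4:d}
piece 7:e rests on {5:e}
piece 8:e rests on {7:e}
piece 9:e rests on {8:e}
piece 10:d rests on {6:d}
minimal pieces: {0:e, 1:b}
ways to finish when only these pieces remain (= sum over removing one remaining piece with nothing left below it):
  1 left: {9}→1  {10}→1
  2 left: {6,10}→1  {8,9}→1  {9,10}→2
  3 left: {4,6,10}→1  {6,9,10}→3  {7,8,9}→1  {8,9,10}→3
  4 left: {3,4,6,10}→1  {4,6,9,10}→4  {5,7,8,9}→1  {6,8,9,10}→6  {7,8,9,10}→4
  5 left: {0,5,7,8,9}→1  {2,3,4,6,10}→1  {3,4,6,9,10}→5  {4,6,8,9,10}→10  {5,7,8,9,10}→5  {6,7,8,9,10}→10
  6 left: {0,5,7,8,9,10}→6  {1,2,3,4,6,10}→1  {2,3,4,6,9,10}→6  {3,4,6,8,9,10}→15  {4,6,7,8,9,10}→20  {5,6,7,8,9,10}→15
  7 left: {0,5,6,7,8,9,10}→21  {1,2,3,4,6,9,10}→7  {2,3,4,6,8,9,10}→21  {3,4,6,7,8,9,10}→35  {4,5,6,7,8,9,10}→35
  8 left: {0,4,5,6,7,8,9,10}→56  {1,2,3,4,6,8,9,10}→28  {2,3,4,6,7,8,9,10}→56  {3,4,5,6,7,8,9,10}→70
  9 left: {0,3,4,5,6,7,8,9,10}→126  {1,2,3,4,6,7,8,9,10}→84  {2,3,4,5,6,7,8,9,10}→126
  placing 0:e first → 210 extensions
  placing 1:b first → 252 extensions
total linear extensions = 462

462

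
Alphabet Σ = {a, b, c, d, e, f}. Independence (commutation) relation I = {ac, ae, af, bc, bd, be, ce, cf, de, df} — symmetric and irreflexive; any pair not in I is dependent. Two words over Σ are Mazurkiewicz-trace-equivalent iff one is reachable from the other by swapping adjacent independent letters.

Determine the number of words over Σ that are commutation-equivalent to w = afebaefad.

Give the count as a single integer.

#0=a has no predecessor
#1=f has no predecessor
#2=e depends on [1:f]
#3=b depends on [0:a, 1:f]
#4=a depends on [3:b]
#5=e depends on [2:e]
#6=f depends on [3:b, 5:e]
#7=a depends on [4:a]
#8=d depends on [7:a]
sources: [0:a, 1:f]
N(rest) = Σ N(rest − s) over sources s of rest; N(one piece) = 1:
  size 1 → [6]=1  [8]=1
  size 2 → [5,6]=1  [6,8]=2  [7,8]=1
  size 3 → [2,5,6]=1  [4,7,8]=1  [5,6,8]=3  [6,7,8]=3
  size 4 → [2,5,6,8]=4  [4,6,7,8]=4  [5,6,7,8]=6
  size 5 → [2,5,6,7,8]=10  [3,4,6,7,8]=4  [4,5,6,7,8]=10
  size 6 → [0,3,4,6,7,8]=4  [2,4,5,6,7,8]=20  [3,4,5,6,7,8]=14
  size 7 → [0,3,4,5,6,7,8]=18  [2,3,4,5,6,7,8]=34
  first=0(a) contributes 34
  first=1(f) contributes 52
|[w]| = 86

86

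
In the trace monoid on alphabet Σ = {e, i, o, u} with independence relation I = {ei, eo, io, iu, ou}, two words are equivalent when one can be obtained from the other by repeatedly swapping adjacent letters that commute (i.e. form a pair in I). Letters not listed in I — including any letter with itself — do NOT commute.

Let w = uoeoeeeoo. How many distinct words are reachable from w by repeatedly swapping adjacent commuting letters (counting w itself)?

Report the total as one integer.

126

drop 0:u onto floor
drop 1:o onto floor
drop 2:e onto {0:u}
drop 3:o onto {1:o}
drop 4:e onto {2:e}
drop 5:e onto {4:e}
drop 6:e onto {5:e}
drop 7:o onto {3:o}
drop 8:o onto {7:o}
ground layer = {0:u, 1:o}
drop-orders for the pieces not yet dropped (sum over which currently-grounded one goes next):
  1 to go: {6} 1  {8} 1
  2 to go: {5,6} 1  {6,8} 2  {7,8} 1
  3 to go: {3,7,8} 1  {4,5,6} 1  {5,6,8} 3  {6,7,8} 3
  4 to go: {1,3,7,8} 1  {2,4,5,6} 1  {3,6,7,8} 4  {4,5,6,8} 4  {5,6,7,8} 6
  5 to go: {0,2,4,5,6} 1  {1,3,6,7,8} 5  {2,4,5,6,8} 5  {3,5,6,7,8} 10  {4,5,6,7,8} 10
  6 to go: {0,2,4,5,6,8} 6  {1,3,5,6,7,8} 15  {2,4,5,6,7,8} 15  {3,4,5,6,7,8} 20
  7 to go: {0,2,4,5,6,7,8} 21  {1,3,4,5,6,7,8} 35  {2,3,4,5,6,7,8} 35
  if 0:u drops first: 70 orders
  if 1:o drops first: 56 orders
heap linearizations: 126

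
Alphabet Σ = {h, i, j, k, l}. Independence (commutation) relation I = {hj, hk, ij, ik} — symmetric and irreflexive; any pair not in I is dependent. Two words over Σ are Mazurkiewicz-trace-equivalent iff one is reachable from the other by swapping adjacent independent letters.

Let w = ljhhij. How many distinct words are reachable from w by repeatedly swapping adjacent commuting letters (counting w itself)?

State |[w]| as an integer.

#0=l has no predecessor
#1=j depends on [0:l]
#2=h depends on [0:l]
#3=h depends on [2:h]
#4=i depends on [3:h]
#5=j depends on [1:j]
sources: [0:l]
N(rest) = Σ N(rest − s) over sources s of rest; N(one piece) = 1:
  size 1 → [4]=1  [5]=1
  size 2 → [1,5]=1  [3,4]=1  [4,5]=2
  size 3 → [1,4,5]=3  [2,3,4]=1  [3,4,5]=3
  size 4 → [1,3,4,5]=6  [2,3,4,5]=4
  first=0(l) contributes 10

10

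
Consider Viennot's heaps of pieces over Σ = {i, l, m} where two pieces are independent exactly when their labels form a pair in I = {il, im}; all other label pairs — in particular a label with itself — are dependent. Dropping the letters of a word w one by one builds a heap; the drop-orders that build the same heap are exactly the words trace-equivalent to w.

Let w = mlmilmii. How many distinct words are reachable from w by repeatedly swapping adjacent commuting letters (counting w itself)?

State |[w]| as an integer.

0(m) covers ∅
1(l) covers 0:m
2(m) covers 1:l
3(i) covers ∅
4(l) covers 2:m
5(m) covers 4:l
6(i) covers 3:i
7(i) covers 6:i
floor of heap: 0:m, 3:i
completions by unplaced set U, small U first (add the entries for U minus each lowest piece of U):
  |U|=1: {5}:1  {7}:1
  |U|=2: {4,5}:1  {5,7}:2  {6,7}:1
  |U|=3: {2,4,5}:1  {3,6,7}:1  {4,5,7}:3  {5,6,7}:3
  |U|=4: {1,2,4,5}:1  {2,4,5,7}:4  {3,5,6,7}:4  {4,5,6,7}:6
  |U|=5: {0,1,2,4,5}:1  {1,2,4,5,7}:5  {2,4,5,6,7}:10  {3,4,5,6,7}:10
  |U|=6: {0,1,2,4,5,7}:6  {1,2,4,5,6,7}:15  {2,3,4,5,6,7}:20
  start at 0(m): 35
  start at 3(i): 21
sum over floor = 56

56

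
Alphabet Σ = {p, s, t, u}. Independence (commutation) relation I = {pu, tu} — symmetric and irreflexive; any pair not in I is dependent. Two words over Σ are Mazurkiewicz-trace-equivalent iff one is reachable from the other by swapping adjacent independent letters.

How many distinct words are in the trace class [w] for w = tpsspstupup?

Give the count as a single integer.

0(t) covers ∅
1(p) covers 0:t
2(s) covers 1:p
3(s) covers 2:s
4(p) covers 3:s
5(s) covers 4:p
6(t) covers 5:s
7(u) covers 5:s
8(p) covers 6:t
9(u) covers 7:u
10(p) covers 8:p
floor of heap: 0:t
completions by unplaced set U, small U first (add the entries for U minus each lowest piece of U):
  |U|=1: {9}:1  {10}:1
  |U|=2: {7,9}:1  {8,10}:1  {9,10}:2
  |U|=3: {6,8,10}:1  {7,9,10}:3  {8,9,10}:3
  |U|=4: {6,8,9,10}:4  {7,8,9,10}:6
  |U|=5: {6,7,8,9,10}:10
  |U|=6: {5,6,7,8,9,10}:10
  |U|=7: {4,5,6,7,8,9,10}:10
  |U|=8: {3,4,5,6,7,8,9,10}:10
  |U|=9: {2,3,4,5,6,7,8,9,10}:10
  start at 0(t): 10

10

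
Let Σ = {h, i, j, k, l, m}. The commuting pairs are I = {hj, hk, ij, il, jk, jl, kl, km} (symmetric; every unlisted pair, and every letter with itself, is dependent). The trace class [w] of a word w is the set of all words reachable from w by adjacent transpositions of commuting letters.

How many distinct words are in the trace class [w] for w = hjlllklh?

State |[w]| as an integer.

56

drop 0:h onto floor
drop 1:j onto floor
drop 2:l onto {0:h}
drop 3:l onto {2:l}
drop 4:l onto {3:l}
drop 5:k onto floor
drop 6:l onto {4:l}
drop 7:h onto {6:l}
ground layer = {0:h, 1:j, 5:k}
drop-orders for the pieces not yet dropped (sum over which currently-grounded one goes next):
  1 to go: {1} 1  {5} 1  {7} 1
  2 to go: {1,5} 2  {1,7} 2  {5,7} 2  {6,7} 1
  3 to go: {1,5,7} 6  {1,6,7} 3  {4,6,7} 1  {5,6,7} 3
  4 to go: {1,4,6,7} 4  {1,5,6,7} 12  {3,4,6,7} 1  {4,5,6,7} 4
  5 to go: {1,3,4,6,7} 5  {1,4,5,6,7} 20  {2,3,4,6,7} 1  {3,4,5,6,7} 5
  6 to go: {0,2,3,4,6,7} 1  {1,2,3,4,6,7} 6  {1,3,4,5,6,7} 30  {2,3,4,5,6,7} 6
  if 0:h drops first: 42 orders
  if 1:j drops first: 7 orders
  if 5:k drops first: 7 orders
heap linearizations: 56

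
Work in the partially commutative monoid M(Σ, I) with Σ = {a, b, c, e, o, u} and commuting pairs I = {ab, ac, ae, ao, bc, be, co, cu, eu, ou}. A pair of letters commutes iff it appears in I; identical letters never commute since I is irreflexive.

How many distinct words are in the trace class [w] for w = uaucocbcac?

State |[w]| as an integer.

1890

0(u) covers ∅
1(a) covers 0:u
2(u) covers 1:a
3(c) covers ∅
4(o) covers ∅
5(c) covers 3:c
6(b) covers 2:u, 4:o
7(c) covers 5:c
8(a) covers 2:u
9(c) covers 7:c
floor of heap: 0:u, 3:c, 4:o
completions by unplaced set U, small U first (add the entries for U minus each lowest piece of U):
  |U|=1: {6}:1  {8}:1  {9}:1
  |U|=2: {4,6}:1  {6,8}:2  {6,9}:2  {7,9}:1  {8,9}:2
  |U|=3: {2,6,8}:2  {4,6,8}:3  {4,6,9}:3  {5,7,9}:1  {6,7,9}:3  {6,8,9}:6  {7,8,9}:3
  |U|=4: {1,2,6,8}:2  {2,4,6,8}:5  {2,6,8,9}:8  {3,5,7,9}:1  {4,6,7,9}:6  {4,6,8,9}:12  {5,6,7,9}:4  {5,7,8,9}:4  {6,7,8,9}:12
  |U|=5: {0,1,2,6,8}:2  {1,2,4,6,8}:7  {1,2,6,8,9}:10  {2,4,6,8,9}:25  {2,6,7,8,9}:20  {3,5,6,7,9}:5  {3,5,7,8,9}:5  {4,5,6,7,9}:10  {4,6,7,8,9}:30  {5,6,7,8,9}:20
  |U|=6: {0,1,2,4,6,8}:9  {0,1,2,6,8,9}:12  {1,2,4,6,8,9}:42  {1,2,6,7,8,9}:30  {2,4,6,7,8,9}:75  {2,5,6,7,8,9}:40  {3,4,5,6,7,9}:15  {3,5,6,7,8,9}:30  {4,5,6,7,8,9}:60
  |U|=7: {0,1,2,4,6,8,9}:63  {0,1,2,6,7,8,9}:42  {1,2,4,6,7,8,9}:147  {1,2,5,6,7,8,9}:70  {2,3,5,6,7,8,9}:70  {2,4,5,6,7,8,9}:175  {3,4,5,6,7,8,9}:105
  |U|=8: {0,1,2,4,6,7,8,9}:252  {0,1,2,5,6,7,8,9}:112  {1,2,3,5,6,7,8,9}:140  {1,2,4,5,6,7,8,9}:392  {2,3,4,5,6,7,8,9}:350
  start at 0(u): 882
  start at 3(c): 756
  start at 4(o): 252
sum over floor = 1890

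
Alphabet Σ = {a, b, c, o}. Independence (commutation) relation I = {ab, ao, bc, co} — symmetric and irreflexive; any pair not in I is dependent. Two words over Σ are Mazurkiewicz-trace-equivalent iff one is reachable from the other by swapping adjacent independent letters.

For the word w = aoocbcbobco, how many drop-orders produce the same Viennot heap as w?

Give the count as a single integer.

drop 0:a onto floor
drop 1:o onto floor
drop 2:o onto {1:o}
drop 3:c onto {0:a}
drop 4:b onto {2:o}
drop 5:c onto {3:c}
drop 6:b onto {4:b}
drop 7:o onto {6:b}
drop 8:b onto {7:o}
drop 9:c onto {5:c}
drop 10:o onto {8:b}
ground layer = {0:a, 1:o}
drop-orders for the pieces not yet dropped (sum over which currently-grounded one goes next):
  1 to go: {9} 1  {10} 1
  2 to go: {5,9} 1  {8,10} 1  {9,10} 2
  3 to go: {3,5,9} 1  {5,9,10} 3  {7,8,10} 1  {8,9,10} 3
  4 to go: {0,3,5,9} 1  {3,5,9,10} 4  {5,8,9,10} 6  {6,7,8,10} 1  {7,8,9,10} 4
  5 to go: {0,3,5,9,10} 5  {3,5,8,9,10} 10  {4,6,7,8,10} 1  {5,7,8,9,10} 10  {6,7,8,9,10} 5
  6 to go: {0,3,5,8,9,10} 15  {2,4,6,7,8,10} 1  {3,5,7,8,9,10} 20  {4,6,7,8,9,10} 6  {5,6,7,8,9,10} 15
  7 to go: {0,3,5,7,8,9,10} 35  {1,2,4,6,7,8,10} 1  {2,4,6,7,8,9,10} 7  {3,5,6,7,8,9,10} 35  {4,5,6,7,8,9,10} 21
  8 to go: {0,3,5,6,7,8,9,10} 70  {1,2,4,6,7,8,9,10} 8  {2,4,5,6,7,8,9,10} 28  {3,4,5,6,7,8,9,10} 56
  9 to go: {0,3,4,5,6,7,8,9,10} 126  {1,2,4,5,6,7,8,9,10} 36  {2,3,4,5,6,7,8,9,10} 84
  if 0:a drops first: 120 orders
  if 1:o drops first: 210 orders
heap linearizations: 330

330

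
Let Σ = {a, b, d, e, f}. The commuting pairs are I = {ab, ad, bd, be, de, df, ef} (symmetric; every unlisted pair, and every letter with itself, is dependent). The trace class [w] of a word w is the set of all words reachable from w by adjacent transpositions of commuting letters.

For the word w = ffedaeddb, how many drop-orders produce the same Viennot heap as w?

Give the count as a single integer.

#0=f has no predecessor
#1=f depends on [0:f]
#2=e has no predecessor
#3=d has no predecessor
#4=a depends on [1:f, 2:e]
#5=e depends on [4:a]
#6=d depends on [3:d]
#7=d depends on [6:d]
#8=b depends on [1:f]
sources: [0:f, 2:e, 3:d]
N(rest) = Σ N(rest − s) over sources s of rest; N(one piece) = 1:
  size 1 → [5]=1  [7]=1  [8]=1
  size 2 → [4,5]=1  [5,7]=2  [5,8]=2  [6,7]=1  [7,8]=2
  size 3 → [2,4,5]=1  [3,6,7]=1  [4,5,7]=3  [4,5,8]=3  [5,6,7]=3  [5,7,8]=6  [6,7,8]=3
  size 4 → [1,4,5,8]=3  [2,4,5,7]=4  [2,4,5,8]=4  [3,5,6,7]=4  [3,6,7,8]=4  [4,5,6,7]=6  [4,5,7,8]=12  [5,6,7,8]=12
  size 5 → [0,1,4,5,8]=3  [1,2,4,5,8]=7  [1,4,5,7,8]=15  [2,4,5,6,7]=10  [2,4,5,7,8]=20  [3,4,5,6,7]=10  [3,5,6,7,8]=20  [4,5,6,7,8]=30
  size 6 → [0,1,2,4,5,8]=10  [0,1,4,5,7,8]=18  [1,2,4,5,7,8]=42  [1,4,5,6,7,8]=45  [2,3,4,5,6,7]=20  [2,4,5,6,7,8]=60  [3,4,5,6,7,8]=60
  size 7 → [0,1,2,4,5,7,8]=70  [0,1,4,5,6,7,8]=63  [1,2,4,5,6,7,8]=147  [1,3,4,5,6,7,8]=105  [2,3,4,5,6,7,8]=140
  first=0(f) contributes 392
  first=2(e) contributes 168
  first=3(d) contributes 280
|[w]| = 840

840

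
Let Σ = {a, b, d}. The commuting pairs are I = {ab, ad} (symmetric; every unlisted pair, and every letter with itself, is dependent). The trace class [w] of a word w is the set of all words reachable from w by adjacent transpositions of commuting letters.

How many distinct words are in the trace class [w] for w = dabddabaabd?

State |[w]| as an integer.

0(d) covers ∅
1(a) covers ∅
2(b) covers 0:d
3(d) covers 2:b
4(d) covers 3:d
5(a) covers 1:a
6(b) covers 4:d
7(a) covers 5:a
8(a) covers 7:a
9(b) covers 6:b
10(d) covers 9:b
floor of heap: 0:d, 1:a
completions by unplaced set U, small U first (add the entries for U minus each lowest piece of U):
  |U|=1: {8}:1  {10}:1
  |U|=2: {7,8}:1  {8,10}:2  {9,10}:1
  |U|=3: {5,7,8}:1  {6,9,10}:1  {7,8,10}:3  {8,9,10}:3
  |U|=4: {1,5,7,8}:1  {4,6,9,10}:1  {5,7,8,10}:4  {6,8,9,10}:4  {7,8,9,10}:6
  |U|=5: {1,5,7,8,10}:5  {3,4,6,9,10}:1  {4,6,8,9,10}:5  {5,7,8,9,10}:10  {6,7,8,9,10}:10
  |U|=6: {1,5,7,8,9,10}:15  {2,3,4,6,9,10}:1  {3,4,6,8,9,10}:6  {4,6,7,8,9,10}:15  {5,6,7,8,9,10}:20
  |U|=7: {0,2,3,4,6,9,10}:1  {1,5,6,7,8,9,10}:35  {2,3,4,6,8,9,10}:7  {3,4,6,7,8,9,10}:21  {4,5,6,7,8,9,10}:35
  |U|=8: {0,2,3,4,6,8,9,10}:8  {1,4,5,6,7,8,9,10}:70  {2,3,4,6,7,8,9,10}:28  {3,4,5,6,7,8,9,10}:56
  |U|=9: {0,2,3,4,6,7,8,9,10}:36  {1,3,4,5,6,7,8,9,10}:126  {2,3,4,5,6,7,8,9,10}:84
  start at 0(d): 210
  start at 1(a): 120
sum over floor = 330

330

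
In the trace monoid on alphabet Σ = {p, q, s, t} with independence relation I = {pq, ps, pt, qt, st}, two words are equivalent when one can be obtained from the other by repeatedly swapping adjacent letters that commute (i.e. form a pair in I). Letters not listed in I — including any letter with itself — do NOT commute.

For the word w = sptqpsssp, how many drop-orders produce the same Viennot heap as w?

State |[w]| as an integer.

504

0(s) covers ∅
1(p) covers ∅
2(t) covers ∅
3(q) covers 0:s
4(p) covers 1:p
5(s) covers 3:q
6(s) covers 5:s
7(s) covers 6:s
8(p) covers 4:p
floor of heap: 0:s, 1:p, 2:t
completions by unplaced set U, small U first (add the entries for U minus each lowest piece of U):
  |U|=1: {2}:1  {7}:1  {8}:1
  |U|=2: {2,7}:2  {2,8}:2  {4,8}:1  {6,7}:1  {7,8}:2
  |U|=3: {1,4,8}:1  {2,4,8}:3  {2,6,7}:3  {2,7,8}:6  {4,7,8}:3  {5,6,7}:1  {6,7,8}:3
  |U|=4: {1,2,4,8}:4  {1,4,7,8}:4  {2,4,7,8}:12  {2,5,6,7}:4  {2,6,7,8}:12  {3,5,6,7}:1  {4,6,7,8}:6  {5,6,7,8}:4
  |U|=5: {0,3,5,6,7}:1  {1,2,4,7,8}:20  {1,4,6,7,8}:10  {2,3,5,6,7}:5  {2,4,6,7,8}:30  {2,5,6,7,8}:20  {3,5,6,7,8}:5  {4,5,6,7,8}:10
  |U|=6: {0,2,3,5,6,7}:6  {0,3,5,6,7,8}:6  {1,2,4,6,7,8}:60  {1,4,5,6,7,8}:20  {2,3,5,6,7,8}:30  {2,4,5,6,7,8}:60  {3,4,5,6,7,8}:15
  |U|=7: {0,2,3,5,6,7,8}:42  {0,3,4,5,6,7,8}:21  {1,2,4,5,6,7,8}:140  {1,3,4,5,6,7,8}:35  {2,3,4,5,6,7,8}:105
  start at 0(s): 280
  start at 1(p): 168
  start at 2(t): 56
sum over floor = 504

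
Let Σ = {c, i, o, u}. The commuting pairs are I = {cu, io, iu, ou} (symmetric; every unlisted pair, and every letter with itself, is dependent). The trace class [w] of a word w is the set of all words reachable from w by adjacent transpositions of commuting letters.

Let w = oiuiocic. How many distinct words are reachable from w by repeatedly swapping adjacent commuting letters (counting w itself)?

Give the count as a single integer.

48

piece 0:o — minimal
piece 1:i — minimal
piece 2:u — minimal
piece 3:i rests on {1:i}
piece 4:o rests on {0:o}
piece 5:c rests on {3:i, 4:o}
piece 6:i rests on {5:c}
piece 7:c rests on {6:i}
minimal pieces: {0:o, 1:i, 2:u}
ways to finish when only these pieces remain (= sum over removing one remaining piece with nothing left below it):
  1 left: {2}→1  {7}→1
  2 left: {2,7}→2  {6,7}→1
  3 left: {2,6,7}→3  {5,6,7}→1
  4 left: {2,5,6,7}→4  {3,5,6,7}→1  {4,5,6,7}→1
  5 left: {0,4,5,6,7}→1  {1,3,5,6,7}→1  {2,3,5,6,7}→5  {2,4,5,6,7}→5  {3,4,5,6,7}→2
  6 left: {0,2,4,5,6,7}→6  {0,3,4,5,6,7}→3  {1,2,3,5,6,7}→6  {1,3,4,5,6,7}→3  {2,3,4,5,6,7}→12
  placing 0:o first → 21 extensions
  placing 1:i first → 21 extensions
  placing 2:u first → 6 extensions
total linear extensions = 48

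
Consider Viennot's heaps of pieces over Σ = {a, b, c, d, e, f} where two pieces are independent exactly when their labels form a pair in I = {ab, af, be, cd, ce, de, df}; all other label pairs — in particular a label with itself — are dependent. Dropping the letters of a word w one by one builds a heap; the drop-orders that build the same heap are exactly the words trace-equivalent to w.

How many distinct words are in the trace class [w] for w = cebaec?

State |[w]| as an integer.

0(c) covers ∅
1(e) covers ∅
2(b) covers 0:c
3(a) covers 0:c, 1:e
4(e) covers 3:a
5(c) covers 2:b, 3:a
floor of heap: 0:c, 1:e
completions by unplaced set U, small U first (add the entries for U minus each lowest piece of U):
  |U|=1: {4}:1  {5}:1
  |U|=2: {2,5}:1  {4,5}:2
  |U|=3: {2,4,5}:3  {3,4,5}:2
  |U|=4: {1,3,4,5}:2  {2,3,4,5}:5
  start at 0(c): 7
  start at 1(e): 5
sum over floor = 12

12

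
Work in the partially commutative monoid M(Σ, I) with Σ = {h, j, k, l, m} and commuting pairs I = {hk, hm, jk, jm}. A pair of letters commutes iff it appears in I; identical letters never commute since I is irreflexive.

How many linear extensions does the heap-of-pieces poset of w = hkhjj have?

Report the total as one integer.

piece 0:h — minimal
piece 1:k — minimal
piece 2:h rests on {0:h}
piece 3:j rests on {2:h}
piece 4:j rests on {3:j}
minimal pieces: {0:h, 1:k}
ways to finish when only these pieces remain (= sum over removing one remaining piece with nothing left below it):
  1 left: {1}→1  {4}→1
  2 left: {1,4}→2  {3,4}→1
  3 left: {1,3,4}→3  {2,3,4}→1
  placing 0:h first → 4 extensions
  placing 1:k first → 1 extensions
total linear extensions = 5

5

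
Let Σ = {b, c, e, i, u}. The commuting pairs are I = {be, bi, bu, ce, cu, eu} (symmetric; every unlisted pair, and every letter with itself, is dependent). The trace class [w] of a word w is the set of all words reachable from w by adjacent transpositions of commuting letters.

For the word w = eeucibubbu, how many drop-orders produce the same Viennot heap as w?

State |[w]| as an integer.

585

piece 0:e — minimal
piece 1:e rests on {0:e}
piece 2:u — minimal
piece 3:c — minimal
piece 4:i rests on {1:e, 2:u, 3:c}
piece 5:b rests on {3:c}
piece 6:u rests on {4:i}
piece 7:b rests on {5:b}
piece 8:b rests on {7:b}
piece 9:u rests on {6:u}
minimal pieces: {0:e, 2:u, 3:c}
ways to finish when only these pieces remain (= sum over removing one remaining piece with nothing left below it):
  1 left: {8}→1  {9}→1
  2 left: {6,9}→1  {7,8}→1  {8,9}→2
  3 left: {4,6,9}→1  {5,7,8}→1  {6,8,9}→3  {7,8,9}→3
  4 left: {1,4,6,9}→1  {2,4,6,9}→1  {4,6,8,9}→4  {5,7,8,9}→4  {6,7,8,9}→6
  5 left: {0,1,4,6,9}→1  {1,2,4,6,9}→2  {1,4,6,8,9}→5  {2,4,6,8,9}→5  {4,6,7,8,9}→10  {5,6,7,8,9}→10
  6 left: {0,1,2,4,6,9}→3  {0,1,4,6,8,9}→6  {1,2,4,6,8,9}→12  {1,4,6,7,8,9}→15  {2,4,6,7,8,9}→15  {4,5,6,7,8,9}→20
  7 left: {0,1,2,4,6,8,9}→21  {0,1,4,6,7,8,9}→21  {1,2,4,6,7,8,9}→42  {1,4,5,6,7,8,9}→35  {2,4,5,6,7,8,9}→35  {3,4,5,6,7,8,9}→20
  8 left: {0,1,2,4,6,7,8,9}→84  {0,1,4,5,6,7,8,9}→56  {1,2,4,5,6,7,8,9}→112  {1,3,4,5,6,7,8,9}→55  {2,3,4,5,6,7,8,9}→55
  placing 0:e first → 222 extensions
  placing 2:u first → 111 extensions
  placing 3:c first → 252 extensions
total linear extensions = 585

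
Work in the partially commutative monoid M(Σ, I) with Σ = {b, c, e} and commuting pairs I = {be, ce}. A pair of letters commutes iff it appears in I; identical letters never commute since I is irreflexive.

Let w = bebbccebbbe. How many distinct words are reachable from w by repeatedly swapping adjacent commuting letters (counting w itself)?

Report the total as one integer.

165

#0=b has no predecessor
#1=e has no predecessor
#2=b depends on [0:b]
#3=b depends on [2:b]
#4=c depends on [3:b]
#5=c depends on [4:c]
#6=e depends on [1:e]
#7=b depends on [5:c]
#8=b depends on [7:b]
#9=b depends on [8:b]
#10=e depends on [6:e]
sources: [0:b, 1:e]
N(rest) = Σ N(rest − s) over sources s of rest; N(one piece) = 1:
  size 1 → [9]=1  [10]=1
  size 2 → [6,10]=1  [8,9]=1  [9,10]=2
  size 3 → [1,6,10]=1  [6,9,10]=3  [7,8,9]=1  [8,9,10]=3
  size 4 → [1,6,9,10]=4  [5,7,8,9]=1  [6,8,9,10]=6  [7,8,9,10]=4
  size 5 → [1,6,8,9,10]=10  [4,5,7,8,9]=1  [5,7,8,9,10]=5  [6,7,8,9,10]=10
  size 6 → [1,6,7,8,9,10]=20  [3,4,5,7,8,9]=1  [4,5,7,8,9,10]=6  [5,6,7,8,9,10]=15
  size 7 → [1,5,6,7,8,9,10]=35  [2,3,4,5,7,8,9]=1  [3,4,5,7,8,9,10]=7  [4,5,6,7,8,9,10]=21
  size 8 → [0,2,3,4,5,7,8,9]=1  [1,4,5,6,7,8,9,10]=56  [2,3,4,5,7,8,9,10]=8  [3,4,5,6,7,8,9,10]=28
  size 9 → [0,2,3,4,5,7,8,9,10]=9  [1,3,4,5,6,7,8,9,10]=84  [2,3,4,5,6,7,8,9,10]=36
  first=0(b) contributes 120
  first=1(e) contributes 45
|[w]| = 165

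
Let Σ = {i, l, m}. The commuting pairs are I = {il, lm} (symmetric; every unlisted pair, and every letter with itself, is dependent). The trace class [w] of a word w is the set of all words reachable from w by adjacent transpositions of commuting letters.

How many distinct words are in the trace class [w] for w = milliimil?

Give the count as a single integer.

84

piece 0:m — minimal
piece 1:i rests on {0:m}
piece 2:l — minimal
piece 3:l rests on {2:l}
piece 4:i rests on {1:i}
piece 5:i rests on {4:i}
piece 6:m rests on {5:i}
piece 7:i rests on {6:m}
piece 8:l rests on {3:l}
minimal pieces: {0:m, 2:l}
ways to finish when only these pieces remain (= sum over removing one remaining piece with nothing left below it):
  1 left: {7}→1  {8}→1
  2 left: {3,8}→1  {6,7}→1  {7,8}→2
  3 left: {2,3,8}→1  {3,7,8}→3  {5,6,7}→1  {6,7,8}→3
  4 left: {2,3,7,8}→4  {3,6,7,8}→6  {4,5,6,7}→1  {5,6,7,8}→4
  5 left: {1,4,5,6,7}→1  {2,3,6,7,8}→10  {3,5,6,7,8}→10  {4,5,6,7,8}→5
  6 left: {0,1,4,5,6,7}→1  {1,4,5,6,7,8}→6  {2,3,5,6,7,8}→20  {3,4,5,6,7,8}→15
  7 left: {0,1,4,5,6,7,8}→7  {1,3,4,5,6,7,8}→21  {2,3,4,5,6,7,8}→35
  placing 0:m first → 56 extensions
  placing 2:l first → 28 extensions
total linear extensions = 84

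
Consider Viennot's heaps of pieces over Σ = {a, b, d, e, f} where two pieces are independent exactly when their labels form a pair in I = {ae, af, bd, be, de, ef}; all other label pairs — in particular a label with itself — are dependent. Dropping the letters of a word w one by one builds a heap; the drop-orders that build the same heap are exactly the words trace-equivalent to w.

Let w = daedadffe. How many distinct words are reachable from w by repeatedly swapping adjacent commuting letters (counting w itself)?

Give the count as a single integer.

36

drop 0:d onto floor
drop 1:a onto {0:d}
drop 2:e onto floor
drop 3:d onto {1:a}
drop 4:a onto {3:d}
drop 5:d onto {4:a}
drop 6:f onto {5:d}
drop 7:f onto {6:f}
drop 8:e onto {2:e}
ground layer = {0:d, 2:e}
drop-orders for the pieces not yet dropped (sum over which currently-grounded one goes next):
  1 to go: {7} 1  {8} 1
  2 to go: {2,8} 1  {6,7} 1  {7,8} 2
  3 to go: {2,7,8} 3  {5,6,7} 1  {6,7,8} 3
  4 to go: {2,6,7,8} 6  {4,5,6,7} 1  {5,6,7,8} 4
  5 to go: {2,5,6,7,8} 10  {3,4,5,6,7} 1  {4,5,6,7,8} 5
  6 to go: {1,3,4,5,6,7} 1  {2,4,5,6,7,8} 15  {3,4,5,6,7,8} 6
  7 to go: {0,1,3,4,5,6,7} 1  {1,3,4,5,6,7,8} 7  {2,3,4,5,6,7,8} 21
  if 0:d drops first: 28 orders
  if 2:e drops first: 8 orders
heap linearizations: 36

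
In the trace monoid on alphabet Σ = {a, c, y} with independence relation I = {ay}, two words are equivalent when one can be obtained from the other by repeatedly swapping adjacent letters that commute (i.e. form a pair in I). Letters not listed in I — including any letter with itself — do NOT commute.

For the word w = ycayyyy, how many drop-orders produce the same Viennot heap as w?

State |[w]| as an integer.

drop 0:y onto floor
drop 1:c onto {0:y}
drop 2:a onto {1:c}
drop 3:y onto {1:c}
drop 4:y onto {3:y}
drop 5:y onto {4:y}
drop 6:y onto {5:y}
ground layer = {0:y}
drop-orders for the pieces not yet dropped (sum over which currently-grounded one goes next):
  1 to go: {2} 1  {6} 1
  2 to go: {2,6} 2  {5,6} 1
  3 to go: {2,5,6} 3  {4,5,6} 1
  4 to go: {2,4,5,6} 4  {3,4,5,6} 1
  5 to go: {2,3,4,5,6} 5
  if 0:y drops first: 5 orders

5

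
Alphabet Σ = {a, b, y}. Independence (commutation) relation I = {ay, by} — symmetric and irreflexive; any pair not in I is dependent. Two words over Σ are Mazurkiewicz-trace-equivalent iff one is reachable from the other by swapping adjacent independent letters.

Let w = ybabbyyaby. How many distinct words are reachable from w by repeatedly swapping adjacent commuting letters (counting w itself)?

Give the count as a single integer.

0(y) covers ∅
1(b) covers ∅
2(a) covers 1:b
3(b) covers 2:a
4(b) covers 3:b
5(y) covers 0:y
6(y) covers 5:y
7(a) covers 4:b
8(b) covers 7:a
9(y) covers 6:y
floor of heap: 0:y, 1:b
completions by unplaced set U, small U first (add the entries for U minus each lowest piece of U):
  |U|=1: {8}:1  {9}:1
  |U|=2: {6,9}:1  {7,8}:1  {8,9}:2
  |U|=3: {4,7,8}:1  {5,6,9}:1  {6,8,9}:3  {7,8,9}:3
  |U|=4: {0,5,6,9}:1  {3,4,7,8}:1  {4,7,8,9}:4  {5,6,8,9}:4  {6,7,8,9}:6
  |U|=5: {0,5,6,8,9}:5  {2,3,4,7,8}:1  {3,4,7,8,9}:5  {4,6,7,8,9}:10  {5,6,7,8,9}:10
  |U|=6: {0,5,6,7,8,9}:15  {1,2,3,4,7,8}:1  {2,3,4,7,8,9}:6  {3,4,6,7,8,9}:15  {4,5,6,7,8,9}:20
  |U|=7: {0,4,5,6,7,8,9}:35  {1,2,3,4,7,8,9}:7  {2,3,4,6,7,8,9}:21  {3,4,5,6,7,8,9}:35
  |U|=8: {0,3,4,5,6,7,8,9}:70  {1,2,3,4,6,7,8,9}:28  {2,3,4,5,6,7,8,9}:56
  start at 0(y): 84
  start at 1(b): 126
sum over floor = 210

210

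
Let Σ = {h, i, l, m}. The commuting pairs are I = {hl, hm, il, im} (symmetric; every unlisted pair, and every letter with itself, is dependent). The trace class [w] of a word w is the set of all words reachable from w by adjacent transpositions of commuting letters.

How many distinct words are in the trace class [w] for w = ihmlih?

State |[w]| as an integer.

15

#0=i has no predecessor
#1=h depends on [0:i]
#2=m has no predecessor
#3=l depends on [2:m]
#4=i depends on [1:h]
#5=h depends on [4:i]
sources: [0:i, 2:m]
N(rest) = Σ N(rest − s) over sources s of rest; N(one piece) = 1:
  size 1 → [3]=1  [5]=1
  size 2 → [2,3]=1  [3,5]=2  [4,5]=1
  size 3 → [1,4,5]=1  [2,3,5]=3  [3,4,5]=3
  size 4 → [0,1,4,5]=1  [1,3,4,5]=4  [2,3,4,5]=6
  first=0(i) contributes 10
  first=2(m) contributes 5
|[w]| = 15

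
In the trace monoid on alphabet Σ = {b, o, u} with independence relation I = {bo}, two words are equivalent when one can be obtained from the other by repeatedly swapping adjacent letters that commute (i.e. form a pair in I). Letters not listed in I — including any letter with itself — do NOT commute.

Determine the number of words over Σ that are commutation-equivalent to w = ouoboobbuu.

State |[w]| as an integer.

drop 0:o onto floor
drop 1:u onto {0:o}
drop 2:o onto {1:u}
drop 3:b onto {1:u}
drop 4:o onto {2:o}
drop 5:o onto {4:o}
drop 6:b onto {3:b}
drop 7:b onto {6:b}
drop 8:u onto {5:o, 7:b}
drop 9:u onto {8:u}
ground layer = {0:o}
drop-orders for the pieces not yet dropped (sum over which currently-grounded one goes next):
  1 to go: {9} 1
  2 to go: {8,9} 1
  3 to go: {5,8,9} 1  {7,8,9} 1
  4 to go: {4,5,8,9} 1  {5,7,8,9} 2  {6,7,8,9} 1
  5 to go: {2,4,5,8,9} 1  {3,6,7,8,9} 1  {4,5,7,8,9} 3  {5,6,7,8,9} 3
  6 to go: {2,4,5,7,8,9} 4  {3,5,6,7,8,9} 4  {4,5,6,7,8,9} 6
  7 to go: {2,4,5,6,7,8,9} 10  {3,4,5,6,7,8,9} 10
  8 to go: {2,3,4,5,6,7,8,9} 20
  if 0:o drops first: 20 orders

20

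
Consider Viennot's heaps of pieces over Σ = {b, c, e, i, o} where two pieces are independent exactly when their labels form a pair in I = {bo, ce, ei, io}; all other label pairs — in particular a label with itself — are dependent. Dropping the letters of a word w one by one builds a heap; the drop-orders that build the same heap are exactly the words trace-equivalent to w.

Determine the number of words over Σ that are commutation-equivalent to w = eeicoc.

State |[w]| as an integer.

6

#0=e has no predecessor
#1=e depends on [0:e]
#2=i has no predecessor
#3=c depends on [2:i]
#4=o depends on [1:e, 3:c]
#5=c depends on [4:o]
sources: [0:e, 2:i]
N(rest) = Σ N(rest − s) over sources s of rest; N(one piece) = 1:
  size 1 → [5]=1
  size 2 → [4,5]=1
  size 3 → [1,4,5]=1  [3,4,5]=1
  size 4 → [0,1,4,5]=1  [1,3,4,5]=2  [2,3,4,5]=1
  first=0(e) contributes 3
  first=2(i) contributes 3
|[w]| = 6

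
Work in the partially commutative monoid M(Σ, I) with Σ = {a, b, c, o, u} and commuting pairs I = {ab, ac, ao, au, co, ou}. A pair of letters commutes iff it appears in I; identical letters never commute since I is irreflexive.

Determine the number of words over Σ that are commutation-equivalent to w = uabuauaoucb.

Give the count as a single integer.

drop 0:u onto floor
drop 1:a onto floor
drop 2:b onto {0:u}
drop 3:u onto {2:b}
drop 4:a onto {1:a}
drop 5:u onto {3:u}
drop 6:a onto {4:a}
drop 7:o onto {2:b}
drop 8:u onto {5:u}
drop 9:c onto {8:u}
drop 10:b onto {7:o, 9:c}
ground layer = {0:u, 1:a}
drop-orders for the pieces not yet dropped (sum over which currently-grounded one goes next):
  1 to go: {6} 1  {10} 1
  2 to go: {4,6} 1  {6,10} 2  {7,10} 1  {9,10} 1
  3 to go: {1,4,6} 1  {4,6,10} 3  {6,7,10} 3  {6,9,10} 3  {7,9,10} 2  {8,9,10} 1
  4 to go: {1,4,6,10} 4  {4,6,7,10} 6  {4,6,9,10} 6  {5,8,9,10} 1  {6,7,9,10} 8  {6,8,9,10} 4  {7,8,9,10} 3
  5 to go: {1,4,6,7,10} 10  {1,4,6,9,10} 10  {3,5,8,9,10} 1  {4,6,7,9,10} 20  {4,6,8,9,10} 10  {5,6,8,9,10} 5  {5,7,8,9,10} 4  {6,7,8,9,10} 15
  6 to go: {1,4,6,7,9,10} 40  {1,4,6,8,9,10} 20  {3,5,6,8,9,10} 6  {3,5,7,8,9,10} 5  {4,5,6,8,9,10} 15  {4,6,7,8,9,10} 45  {5,6,7,8,9,10} 24
  7 to go: {1,4,5,6,8,9,10} 35  {1,4,6,7,8,9,10} 105  {2,3,5,7,8,9,10} 5  {3,4,5,6,8,9,10} 21  {3,5,6,7,8,9,10} 35  {4,5,6,7,8,9,10} 84
  8 to go: {0,2,3,5,7,8,9,10} 5  {1,3,4,5,6,8,9,10} 56  {1,4,5,6,7,8,9,10} 224  {2,3,5,6,7,8,9,10} 40  {3,4,5,6,7,8,9,10} 140
  9 to go: {0,2,3,5,6,7,8,9,10} 45  {1,3,4,5,6,7,8,9,10} 420  {2,3,4,5,6,7,8,9,10} 180
  if 0:u drops first: 600 orders
  if 1:a drops first: 225 orders
heap linearizations: 825

825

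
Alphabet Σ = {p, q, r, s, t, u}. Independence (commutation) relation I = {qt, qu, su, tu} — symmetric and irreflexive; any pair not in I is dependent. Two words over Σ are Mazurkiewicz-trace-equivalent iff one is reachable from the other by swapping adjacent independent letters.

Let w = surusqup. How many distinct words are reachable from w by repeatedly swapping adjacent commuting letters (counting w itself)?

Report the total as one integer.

12

piece 0:s — minimal
piece 1:u — minimal
piece 2:r rests on {0:s, 1:u}
piece 3:u rests on {2:r}
piece 4:s rests on {2:r}
piece 5:q rests on {4:s}
piece 6:u rests on {3:u}
piece 7:p rests on {5:q, 6:u}
minimal pieces: {0:s, 1:u}
ways to finish when only these pieces remain (= sum over removing one remaining piece with nothing left below it):
  1 left: {7}→1
  2 left: {5,7}→1  {6,7}→1
  3 left: {3,6,7}→1  {4,5,7}→1  {5,6,7}→2
  4 left: {3,5,6,7}→3  {4,5,6,7}→3
  5 left: {3,4,5,6,7}→6
  6 left: {2,3,4,5,6,7}→6
  placing 0:s first → 6 extensions
  placing 1:u first → 6 extensions
total linear extensions = 12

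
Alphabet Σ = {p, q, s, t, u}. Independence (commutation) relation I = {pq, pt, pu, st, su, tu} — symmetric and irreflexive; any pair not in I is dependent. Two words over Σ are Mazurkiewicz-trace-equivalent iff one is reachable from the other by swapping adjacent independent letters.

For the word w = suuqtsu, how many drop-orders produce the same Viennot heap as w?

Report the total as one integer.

18

#0=s has no predecessor
#1=u has no predecessor
#2=u depends on [1:u]
#3=q depends on [0:s, 2:u]
#4=t depends on [3:q]
#5=s depends on [3:q]
#6=u depends on [3:q]
sources: [0:s, 1:u]
N(rest) = Σ N(rest − s) over sources s of rest; N(one piece) = 1:
  size 1 → [4]=1  [5]=1  [6]=1
  size 2 → [4,5]=2  [4,6]=2  [5,6]=2
  size 3 → [4,5,6]=6
  size 4 → [3,4,5,6]=6
  size 5 → [0,3,4,5,6]=6  [2,3,4,5,6]=6
  first=0(s) contributes 6
  first=1(u) contributes 12
|[w]| = 18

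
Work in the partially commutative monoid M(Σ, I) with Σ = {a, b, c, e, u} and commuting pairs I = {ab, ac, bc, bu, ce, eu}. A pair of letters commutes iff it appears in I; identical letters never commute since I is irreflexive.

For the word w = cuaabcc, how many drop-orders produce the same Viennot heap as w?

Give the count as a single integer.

0(c) covers ∅
1(u) covers 0:c
2(a) covers 1:u
3(a) covers 2:a
4(b) covers ∅
5(c) covers 1:u
6(c) covers 5:c
floor of heap: 0:c, 4:b
completions by unplaced set U, small U first (add the entries for U minus each lowest piece of U):
  |U|=1: {3}:1  {4}:1  {6}:1
  |U|=2: {2,3}:1  {3,4}:2  {3,6}:2  {4,6}:2  {5,6}:1
  |U|=3: {2,3,4}:3  {2,3,6}:3  {3,4,6}:6  {3,5,6}:3  {4,5,6}:3
  |U|=4: {2,3,4,6}:12  {2,3,5,6}:6  {3,4,5,6}:12
  |U|=5: {1,2,3,5,6}:6  {2,3,4,5,6}:30
  start at 0(c): 36
  start at 4(b): 6
sum over floor = 42

42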